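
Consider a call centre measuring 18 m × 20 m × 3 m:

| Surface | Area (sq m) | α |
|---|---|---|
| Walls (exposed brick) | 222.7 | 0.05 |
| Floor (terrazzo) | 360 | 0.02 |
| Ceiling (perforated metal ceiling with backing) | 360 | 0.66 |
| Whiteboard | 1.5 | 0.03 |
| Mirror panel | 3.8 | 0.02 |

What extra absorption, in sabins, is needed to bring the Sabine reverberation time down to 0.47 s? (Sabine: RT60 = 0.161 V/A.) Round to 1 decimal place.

113.9 sabins

A₁ = Σ Sᵢαᵢ = 222.7*0.05 + 360*0.02 + 360*0.66 + 1.5*0.03 + 3.8*0.02 = 256.056 sabins.
Target A₂ = 0.161·1080/0.47 = 369.957 sabins (V = 1080 m³).
ΔA = A₂ − A₁ = 369.957 − 256.056 = 113.9 sabins.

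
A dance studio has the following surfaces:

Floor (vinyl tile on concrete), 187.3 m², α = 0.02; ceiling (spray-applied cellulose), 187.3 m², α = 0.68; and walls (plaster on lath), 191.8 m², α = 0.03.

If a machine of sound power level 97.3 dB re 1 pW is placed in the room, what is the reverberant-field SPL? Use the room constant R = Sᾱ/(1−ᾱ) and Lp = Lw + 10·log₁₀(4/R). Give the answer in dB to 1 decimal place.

A = 136.864 sabins; S = 566.4 m².
ᾱ = 136.864/566.4 = 0.2416; R = Sᾱ/(1−ᾱ) = 136.864/(1−0.2416) = 180.464 m².
Lp = 97.3 + 10·log₁₀(4/180.464) = 97.3 + (-16.54) = 80.8 dB.

80.8 dB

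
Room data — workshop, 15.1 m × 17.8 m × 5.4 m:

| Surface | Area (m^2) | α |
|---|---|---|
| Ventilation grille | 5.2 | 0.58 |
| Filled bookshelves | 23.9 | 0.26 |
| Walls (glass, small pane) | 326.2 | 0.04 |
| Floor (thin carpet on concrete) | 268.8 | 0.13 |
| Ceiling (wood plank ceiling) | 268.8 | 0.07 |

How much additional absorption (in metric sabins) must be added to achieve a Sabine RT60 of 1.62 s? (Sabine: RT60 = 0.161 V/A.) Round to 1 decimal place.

A₁ = Σ Sᵢαᵢ = 5.2×0.58 + 23.9×0.26 + 326.2×0.04 + 268.8×0.13 + 268.8×0.07 = 76.038 sabins.
V = 1451.412 m³. Required absorption A₂ = 0.161 × 1451.412 / 1.62 = 144.245 sabins.
Additional absorption ΔA = 144.245 − 76.038 = 68.2 sabins.

68.2 sabins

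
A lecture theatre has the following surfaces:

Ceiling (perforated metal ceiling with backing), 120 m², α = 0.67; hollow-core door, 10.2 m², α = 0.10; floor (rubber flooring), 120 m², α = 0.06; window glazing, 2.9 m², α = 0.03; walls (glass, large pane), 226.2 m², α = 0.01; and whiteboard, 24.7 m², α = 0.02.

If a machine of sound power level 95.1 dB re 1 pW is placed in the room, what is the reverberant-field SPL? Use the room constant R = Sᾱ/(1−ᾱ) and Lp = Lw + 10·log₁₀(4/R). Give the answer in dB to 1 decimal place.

80.6 dB

Σ(Sᵢαᵢ) = 120·0.67 + 10.2·0.10 + 120·0.06 + 2.9·0.03 + 226.2·0.01 + 24.7·0.02 = 91.463; total area S = 504.0 m².
ᾱ = 91.463/504.0 = 0.1815; R = Sᾱ/(1−ᾱ) = 91.463/(1−0.1815) = 111.745 m².
Lp = 95.1 + 10·log₁₀(4/111.745) = 95.1 + (-14.46) = 80.6 dB.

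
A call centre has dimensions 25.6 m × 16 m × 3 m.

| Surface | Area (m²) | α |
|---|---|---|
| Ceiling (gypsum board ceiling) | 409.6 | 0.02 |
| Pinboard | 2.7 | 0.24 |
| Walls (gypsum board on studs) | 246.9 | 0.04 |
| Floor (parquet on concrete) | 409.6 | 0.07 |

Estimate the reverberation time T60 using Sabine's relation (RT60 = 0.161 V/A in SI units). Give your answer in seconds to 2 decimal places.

Summing Sᵢαᵢ: 8.192 + 0.648 + 9.876 + 28.672 → A = 47.388 sabins.
V = 25.6·16·3 = 1228.8 m³.
RT60 = 0.161 · V / A = 0.161 × 1228.8 / 47.388 = 4.17 s.

4.17 seconds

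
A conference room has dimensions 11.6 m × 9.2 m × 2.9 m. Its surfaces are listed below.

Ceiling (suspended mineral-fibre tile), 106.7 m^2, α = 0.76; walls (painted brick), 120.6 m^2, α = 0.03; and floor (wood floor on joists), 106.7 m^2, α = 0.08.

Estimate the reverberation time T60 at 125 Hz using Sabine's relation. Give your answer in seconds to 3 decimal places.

Total absorption A = 106.7·0.76 + 120.6·0.03 + 106.7·0.08
  = 81.092 + 3.618 + 8.536 = 93.246 m^2 sabins.
Room volume: 309.488 m³.
Sabine: RT60 = 0.161 × 309.488 / 93.246 = 0.534 s.

0.534 s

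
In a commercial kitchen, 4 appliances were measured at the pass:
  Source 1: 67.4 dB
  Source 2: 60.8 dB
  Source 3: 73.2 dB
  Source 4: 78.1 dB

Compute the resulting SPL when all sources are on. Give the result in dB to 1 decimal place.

Sum in the linear (power) domain: Σ 10^(Lᵢ/10) = 10^(67.4/10) + 10^(60.8/10) + 10^(73.2/10) + 10^(78.1/10) = 9.216e+07.
Combined level = 10 log₁₀(9.216e+07) = 79.6 dB.

79.6 dB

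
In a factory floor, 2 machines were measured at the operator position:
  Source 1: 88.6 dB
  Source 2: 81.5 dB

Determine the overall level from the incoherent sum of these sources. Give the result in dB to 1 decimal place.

89.4 dB

Converting to relative power and adding: 10^(88.6/10) + 10^(81.5/10) = 8.657e+08.
Back to dB: 10·log₁₀ Σ = 89.4 dB.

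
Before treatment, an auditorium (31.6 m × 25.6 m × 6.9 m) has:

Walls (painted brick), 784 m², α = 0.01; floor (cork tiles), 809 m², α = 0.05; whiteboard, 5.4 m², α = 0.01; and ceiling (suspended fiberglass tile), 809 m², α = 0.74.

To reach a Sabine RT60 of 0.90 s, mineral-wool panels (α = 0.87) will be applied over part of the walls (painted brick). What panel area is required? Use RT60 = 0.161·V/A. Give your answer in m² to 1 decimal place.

Equivalent absorption area: A₁ = 784×0.01 + 809×0.05 + 5.4×0.01 + 809×0.74 = 647.004 m².
V = 5581.824 m³. Target absorption A₂ = 0.161 × 5581.824 / 0.90 = 998.526 sabins.
Absorption to add: 998.526 − 647.004 = 351.522 sabins.
Net gain per m²: Δα = 0.87 − 0.01 = 0.86.
Area = ΔA/Δα = 351.522/0.86 = 408.7 m².

408.7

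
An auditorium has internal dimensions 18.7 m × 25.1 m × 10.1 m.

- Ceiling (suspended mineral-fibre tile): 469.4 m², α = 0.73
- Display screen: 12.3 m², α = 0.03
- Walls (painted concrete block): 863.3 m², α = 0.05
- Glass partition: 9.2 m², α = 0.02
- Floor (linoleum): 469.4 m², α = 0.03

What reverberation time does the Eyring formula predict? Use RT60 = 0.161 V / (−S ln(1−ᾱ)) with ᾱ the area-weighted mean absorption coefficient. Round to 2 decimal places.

S = Σ Sᵢ = 1823.6 m².
Absorption A = 469.4×0.73 + 12.3×0.03 + 863.3×0.05 + 9.2×0.02 + 469.4×0.03 = 400.462 sabins.
ᾱ = 400.462 / 1823.6 = 0.2196.
−S·ln(1−ᾱ) = −1823.6 × ln(1 − 0.2196) = 452.159.
V = 18.7 × 25.1 × 10.1 = 4740.637 m³.
T = 0.161·V/[−S·ln(1−ᾱ)] = 0.161·4740.637/452.159 = 1.69 s.

1.69 s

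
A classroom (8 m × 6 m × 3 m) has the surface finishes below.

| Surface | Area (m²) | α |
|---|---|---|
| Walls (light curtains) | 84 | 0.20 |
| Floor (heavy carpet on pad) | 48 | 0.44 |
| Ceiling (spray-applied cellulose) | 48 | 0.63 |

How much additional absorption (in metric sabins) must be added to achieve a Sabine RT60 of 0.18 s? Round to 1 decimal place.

60.6 sabins

Total absorption A₁ = 84×0.20 + 48×0.44 + 48×0.63
  = 16.800 + 21.120 + 30.240 = 68.160 m² sabins.
For T = 0.18 s, need A₂ = 0.161·V/T = 0.161·144/0.18 = 128.800 sabins.
Shortfall: 128.800 − 68.160 = 60.6 sabins.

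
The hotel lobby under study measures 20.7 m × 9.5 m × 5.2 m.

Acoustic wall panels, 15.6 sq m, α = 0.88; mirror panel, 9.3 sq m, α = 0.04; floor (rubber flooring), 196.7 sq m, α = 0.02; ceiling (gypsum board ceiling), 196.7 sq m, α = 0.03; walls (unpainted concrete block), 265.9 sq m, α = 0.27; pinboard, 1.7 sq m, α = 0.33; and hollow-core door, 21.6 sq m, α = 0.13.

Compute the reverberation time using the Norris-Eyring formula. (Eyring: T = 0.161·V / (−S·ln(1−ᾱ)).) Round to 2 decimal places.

S = Σ Sᵢ = 707.5 sq m.
Absorption A = 15.6×0.88 + 9.3×0.04 + 196.7×0.02 + 196.7×0.03 + 265.9×0.27 + 1.7×0.33 + 21.6×0.13 = 99.097 sabins.
ᾱ = 99.097 / 707.5 = 0.1401.
Eyring denominator: −S ln(1−ᾱ) = 106.789.
V = 20.7 × 9.5 × 5.2 = 1022.58 m³.
RT60 = 0.161 × 1022.58 / 106.789 = 1.54 s.

1.54 s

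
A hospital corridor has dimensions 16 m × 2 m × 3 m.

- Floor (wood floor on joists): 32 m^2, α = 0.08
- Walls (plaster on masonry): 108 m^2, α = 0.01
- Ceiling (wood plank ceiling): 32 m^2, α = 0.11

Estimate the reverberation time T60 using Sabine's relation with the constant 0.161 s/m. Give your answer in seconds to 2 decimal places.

Equivalent absorption area: A = 32·0.08 + 108·0.01 + 32·0.11 = 7.160 m^2.
Room volume: 96 m³.
Sabine: RT60 = 0.161 × 96 / 7.160 = 2.16 s.

2.16 s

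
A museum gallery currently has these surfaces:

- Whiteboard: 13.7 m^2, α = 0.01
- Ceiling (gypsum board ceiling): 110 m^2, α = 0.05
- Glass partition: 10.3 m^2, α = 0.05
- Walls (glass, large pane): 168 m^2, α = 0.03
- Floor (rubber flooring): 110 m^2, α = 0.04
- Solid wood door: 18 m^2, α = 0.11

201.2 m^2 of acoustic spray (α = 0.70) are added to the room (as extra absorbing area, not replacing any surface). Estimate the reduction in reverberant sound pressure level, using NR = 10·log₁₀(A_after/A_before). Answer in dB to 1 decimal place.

Equivalent absorption area: A_before = 13.7×0.01 + 110×0.05 + 10.3×0.05 + 168×0.03 + 110×0.04 + 18×0.11 = 17.572 m^2.
Treatment contributes 201.2·0.70 = 140.840 sabins.
New total A_after = 158.412 sabins.
NR = 10·log₁₀(158.412/17.572) = 9.5 dB.

9.5 dB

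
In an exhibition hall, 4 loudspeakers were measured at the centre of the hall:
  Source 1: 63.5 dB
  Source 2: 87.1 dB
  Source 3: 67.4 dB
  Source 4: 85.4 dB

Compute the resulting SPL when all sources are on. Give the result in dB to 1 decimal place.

89.4 dB

Sum in the linear (power) domain: Σ 10^(Lᵢ/10) = 10^(63.5/10) + 10^(87.1/10) + 10^(67.4/10) + 10^(85.4/10) = 8.673e+08.
L_total = 10·log₁₀(8.673e+08) = 89.4 dB.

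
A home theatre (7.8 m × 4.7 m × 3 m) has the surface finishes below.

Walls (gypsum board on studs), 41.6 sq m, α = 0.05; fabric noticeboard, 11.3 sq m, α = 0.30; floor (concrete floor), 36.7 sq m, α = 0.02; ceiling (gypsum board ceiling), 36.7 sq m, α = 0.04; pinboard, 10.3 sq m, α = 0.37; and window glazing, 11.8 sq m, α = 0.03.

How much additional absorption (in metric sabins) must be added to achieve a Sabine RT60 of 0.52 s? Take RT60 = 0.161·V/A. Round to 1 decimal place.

22.2 sabins

Total absorption A₁ = 41.6·0.05 + 11.3·0.30 + 36.7·0.02 + 36.7·0.04 + 10.3·0.37 + 11.8·0.03
  = 2.080 + 3.390 + 0.734 + 1.468 + 3.811 + 0.354 = 11.837 sq m sabins.
Target A₂ = 0.161·109.98/0.52 = 34.052 sabins (V = 109.98 m³).
Shortfall: 34.052 − 11.837 = 22.2 sabins.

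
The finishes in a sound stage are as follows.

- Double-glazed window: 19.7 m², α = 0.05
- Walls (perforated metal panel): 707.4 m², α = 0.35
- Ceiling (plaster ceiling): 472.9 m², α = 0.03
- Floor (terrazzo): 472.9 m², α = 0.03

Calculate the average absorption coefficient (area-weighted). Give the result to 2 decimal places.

0.17

S = Σ Sᵢ = 19.7 + 707.4 + 472.9 + 472.9 = 1672.9 m².
A = 19.7·0.05 + 707.4·0.35 + 472.9·0.03 + 472.9·0.03 = 276.949 sabins.
ᾱ = 276.949 / 1672.9 = 0.17.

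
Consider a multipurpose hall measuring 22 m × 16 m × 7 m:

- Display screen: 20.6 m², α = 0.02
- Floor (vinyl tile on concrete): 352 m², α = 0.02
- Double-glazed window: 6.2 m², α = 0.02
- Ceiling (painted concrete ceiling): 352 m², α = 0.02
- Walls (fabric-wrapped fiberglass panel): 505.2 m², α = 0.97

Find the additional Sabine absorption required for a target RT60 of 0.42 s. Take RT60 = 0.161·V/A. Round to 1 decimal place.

439.9 sabins

A₁ = Σ Sᵢαᵢ = 20.6×0.02 + 352×0.02 + 6.2×0.02 + 352×0.02 + 505.2×0.97 = 504.660 sabins.
V = 2464 m³. Required absorption A₂ = 0.161 × 2464 / 0.42 = 944.533 sabins.
Shortfall: 944.533 − 504.660 = 439.9 sabins.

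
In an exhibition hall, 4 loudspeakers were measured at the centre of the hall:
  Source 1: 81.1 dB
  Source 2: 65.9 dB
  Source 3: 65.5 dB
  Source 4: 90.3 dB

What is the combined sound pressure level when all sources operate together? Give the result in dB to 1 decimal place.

90.8 dB

Converting to relative power and adding: 10^(81.1/10) + 10^(65.9/10) + 10^(65.5/10) + 10^(90.3/10) = 1.208e+09.
L_total = 10·log₁₀(1.208e+09) = 90.8 dB.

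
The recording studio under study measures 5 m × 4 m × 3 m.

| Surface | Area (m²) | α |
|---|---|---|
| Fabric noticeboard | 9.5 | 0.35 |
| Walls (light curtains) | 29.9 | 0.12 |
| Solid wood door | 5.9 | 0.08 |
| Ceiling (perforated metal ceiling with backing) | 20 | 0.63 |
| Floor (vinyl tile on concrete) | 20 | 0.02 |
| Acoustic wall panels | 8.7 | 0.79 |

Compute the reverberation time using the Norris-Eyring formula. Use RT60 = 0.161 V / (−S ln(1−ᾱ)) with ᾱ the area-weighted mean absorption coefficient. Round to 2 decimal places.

S = Σ Sᵢ = 94.0 m².
Σ(Sᵢαᵢ) = 9.5×0.35 + 29.9×0.12 + 5.9×0.08 + 20×0.63 + 20×0.02 + 8.7×0.79 = 27.258.
Mean coefficient ᾱ = A/S = 0.2900.
Eyring denominator: −S ln(1−ᾱ) = 32.194.
V = 5 × 4 × 3 = 60 m³.
T = 0.161·V/[−S·ln(1−ᾱ)] = 0.161·60/32.194 = 0.30 s.

0.30 s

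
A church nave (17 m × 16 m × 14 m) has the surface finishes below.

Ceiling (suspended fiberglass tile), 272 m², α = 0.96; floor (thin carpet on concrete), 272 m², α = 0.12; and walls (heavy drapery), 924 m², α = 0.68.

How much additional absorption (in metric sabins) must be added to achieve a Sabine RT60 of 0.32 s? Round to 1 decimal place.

993.8 sabins

Summing Sᵢαᵢ: 261.120 + 32.640 + 628.320 → A₁ = 922.080 sabins.
V = 3808 m³. Required absorption A₂ = 0.161 × 3808 / 0.32 = 1915.900 sabins.
Additional absorption ΔA = 1915.900 − 922.080 = 993.8 sabins.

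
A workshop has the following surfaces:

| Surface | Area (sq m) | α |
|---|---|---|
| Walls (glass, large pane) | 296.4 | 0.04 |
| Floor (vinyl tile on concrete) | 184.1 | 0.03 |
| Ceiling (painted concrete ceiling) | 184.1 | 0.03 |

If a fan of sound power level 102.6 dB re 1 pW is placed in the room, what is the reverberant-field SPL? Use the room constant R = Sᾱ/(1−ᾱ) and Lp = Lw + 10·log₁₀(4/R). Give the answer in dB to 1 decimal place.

94.9 dB

Σ(Sᵢαᵢ) = 296.4·0.04 + 184.1·0.03 + 184.1·0.03 = 22.902; total area S = 664.6 sq m.
ᾱ = 22.902/664.6 = 0.0345; R = Sᾱ/(1−ᾱ) = 22.902/(1−0.0345) = 23.720 sq m.
Lp = Lw + 10 log₁₀(4/R) = 102.6 -7.73 = 94.9 dB.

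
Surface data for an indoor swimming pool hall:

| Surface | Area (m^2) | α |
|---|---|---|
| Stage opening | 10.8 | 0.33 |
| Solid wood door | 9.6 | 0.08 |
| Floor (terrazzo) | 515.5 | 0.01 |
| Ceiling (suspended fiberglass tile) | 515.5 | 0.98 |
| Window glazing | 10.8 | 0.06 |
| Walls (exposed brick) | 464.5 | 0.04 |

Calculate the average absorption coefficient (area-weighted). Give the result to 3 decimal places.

0.350

Total surface area S = 1526.7 m^2.
Σ(Sᵢαᵢ) = 10.8*0.33 + 9.6*0.08 + 515.5*0.01 + 515.5*0.98 + 10.8*0.06 + 464.5*0.04 = 533.905.
ᾱ = 533.905 / 1526.7 = 0.350.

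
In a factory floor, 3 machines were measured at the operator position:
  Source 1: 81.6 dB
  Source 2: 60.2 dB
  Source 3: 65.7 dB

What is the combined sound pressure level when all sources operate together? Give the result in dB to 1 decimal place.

81.7 dB

Σ 10^(Lᵢ/10) = 1.493e+08.
Back to dB: 10·log₁₀ Σ = 81.7 dB.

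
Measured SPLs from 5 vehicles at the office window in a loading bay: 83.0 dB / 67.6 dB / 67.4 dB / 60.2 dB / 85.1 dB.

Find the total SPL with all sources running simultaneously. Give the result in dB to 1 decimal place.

Sum in the linear (power) domain: Σ 10^(Lᵢ/10) = 10^(83.0/10) + 10^(67.6/10) + 10^(67.4/10) + 10^(60.2/10) + 10^(85.1/10) = 5.354e+08.
L_total = 10·log₁₀(5.354e+08) = 87.3 dB.

87.3 dB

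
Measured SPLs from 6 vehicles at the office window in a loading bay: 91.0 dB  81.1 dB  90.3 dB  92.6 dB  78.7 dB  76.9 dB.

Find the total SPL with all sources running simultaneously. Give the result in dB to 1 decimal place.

Converting to relative power and adding: 10^(91.0/10) + 10^(81.1/10) + 10^(90.3/10) + 10^(92.6/10) + 10^(78.7/10) + 10^(76.9/10) = 4.402e+09.
Combined level = 10 log₁₀(4.402e+09) = 96.4 dB.

96.4 dB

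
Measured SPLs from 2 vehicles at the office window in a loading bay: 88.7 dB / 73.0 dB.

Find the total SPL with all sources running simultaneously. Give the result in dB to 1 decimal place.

88.8 dB

Converting to relative power and adding: 10^(88.7/10) + 10^(73.0/10) = 7.613e+08.
Combined level = 10 log₁₀(7.613e+08) = 88.8 dB.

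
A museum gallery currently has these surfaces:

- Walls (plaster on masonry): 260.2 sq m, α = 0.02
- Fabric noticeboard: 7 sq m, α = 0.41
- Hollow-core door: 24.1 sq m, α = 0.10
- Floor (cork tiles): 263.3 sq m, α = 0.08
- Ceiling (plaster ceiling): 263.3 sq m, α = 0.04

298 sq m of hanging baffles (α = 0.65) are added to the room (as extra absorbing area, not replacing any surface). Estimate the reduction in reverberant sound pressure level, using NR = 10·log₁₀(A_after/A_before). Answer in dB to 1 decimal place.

Summing Sᵢαᵢ: 5.204 + 2.870 + 2.410 + 21.064 + 10.532 → A_before = 42.080 sabins.
Added absorption = 298 × 0.65 = 193.700 sabins.
A_after = 42.080 + 193.700 = 235.780 sabins.
Reduction = 10 log₁₀(A_after/A_before) = 10 log₁₀(5.6031) = 7.5 dB.

7.5 dB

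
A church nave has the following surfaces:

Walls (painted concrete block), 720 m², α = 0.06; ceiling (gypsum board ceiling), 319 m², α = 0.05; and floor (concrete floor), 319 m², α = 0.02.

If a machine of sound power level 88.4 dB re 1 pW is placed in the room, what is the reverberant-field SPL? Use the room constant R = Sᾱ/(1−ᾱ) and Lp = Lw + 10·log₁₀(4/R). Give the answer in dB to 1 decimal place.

76.0 dB

A = 65.530 sabins; S = 1358.0 m².
ᾱ = 0.0483, so room constant R = A/(1−ᾱ) = 68.856 m².
Lp = Lw + 10 log₁₀(4/R) = 88.4 -12.36 = 76.0 dB.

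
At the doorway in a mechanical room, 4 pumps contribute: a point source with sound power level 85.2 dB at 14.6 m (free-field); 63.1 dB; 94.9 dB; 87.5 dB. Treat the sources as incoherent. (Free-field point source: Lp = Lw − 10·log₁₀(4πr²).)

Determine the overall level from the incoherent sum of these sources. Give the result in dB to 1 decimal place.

Source at 14.6 m: Lp = 85.2 − 10·log₁₀(4π·14.6²) = 85.2 − 10·log₁₀(2678.648) = 50.9 dB.
Converting to relative power and adding: 10^(50.9/10) + 10^(63.1/10) + 10^(94.9/10) + 10^(87.5/10) = 3.655e+09.
Back to dB: 10·log₁₀ Σ = 95.6 dB.

95.6 dB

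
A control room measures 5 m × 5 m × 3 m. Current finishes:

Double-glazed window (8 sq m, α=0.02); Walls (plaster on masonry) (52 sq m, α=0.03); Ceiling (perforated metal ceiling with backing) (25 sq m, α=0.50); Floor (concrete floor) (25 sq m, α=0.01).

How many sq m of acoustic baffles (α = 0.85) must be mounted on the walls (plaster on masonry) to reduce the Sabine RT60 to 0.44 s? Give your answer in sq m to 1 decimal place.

A₁ = Σ Sᵢαᵢ = 8×0.02 + 52×0.03 + 25×0.50 + 25×0.01 = 14.470 sabins.
Required A₂ = 0.161·75/0.44 = 27.443 sabins.
ΔA needed = 27.443 − 14.470 = 12.973 sabins.
Net gain per sq m: Δα = 0.85 − 0.03 = 0.82.
Area = ΔA/Δα = 12.973/0.82 = 15.8 sq m.

15.8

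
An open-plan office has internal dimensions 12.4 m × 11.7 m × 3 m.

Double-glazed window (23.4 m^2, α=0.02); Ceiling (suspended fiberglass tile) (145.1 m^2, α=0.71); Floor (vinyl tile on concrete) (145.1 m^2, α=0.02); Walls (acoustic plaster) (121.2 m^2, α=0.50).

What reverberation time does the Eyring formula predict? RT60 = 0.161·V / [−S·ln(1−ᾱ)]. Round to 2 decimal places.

Total surface area S = 23.4 + 145.1 + 145.1 + 121.2 = 434.8 m^2.
Absorption A = 23.4×0.02 + 145.1×0.71 + 145.1×0.02 + 121.2×0.50 = 166.991 sabins.
Mean coefficient ᾱ = A/S = 0.3841.
−S·ln(1−ᾱ) = −434.8 × ln(1 − 0.3841) = 210.735.
V = 12.4 × 11.7 × 3 = 435.24 m³.
RT60 = 0.161 × 435.24 / 210.735 = 0.33 s.

0.33 s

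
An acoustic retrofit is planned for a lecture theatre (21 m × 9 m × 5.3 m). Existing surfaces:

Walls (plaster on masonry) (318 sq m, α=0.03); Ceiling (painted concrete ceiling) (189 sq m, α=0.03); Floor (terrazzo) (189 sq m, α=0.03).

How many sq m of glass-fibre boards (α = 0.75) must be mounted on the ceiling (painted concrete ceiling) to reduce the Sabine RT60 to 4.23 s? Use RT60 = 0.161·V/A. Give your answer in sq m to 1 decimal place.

24.0

A₁ = Σ Sᵢαᵢ = 318·0.03 + 189·0.03 + 189·0.03 = 20.880 sabins.
Required A₂ = 0.161·1001.7/4.23 = 38.126 sabins.
Absorption to add: 38.126 − 20.880 = 17.246 sabins.
Each sq m of panel replacing the ceiling (painted concrete ceiling) adds (0.75 − 0.03) = 0.72 sabins.
Area = ΔA/Δα = 17.246/0.72 = 24.0 sq m.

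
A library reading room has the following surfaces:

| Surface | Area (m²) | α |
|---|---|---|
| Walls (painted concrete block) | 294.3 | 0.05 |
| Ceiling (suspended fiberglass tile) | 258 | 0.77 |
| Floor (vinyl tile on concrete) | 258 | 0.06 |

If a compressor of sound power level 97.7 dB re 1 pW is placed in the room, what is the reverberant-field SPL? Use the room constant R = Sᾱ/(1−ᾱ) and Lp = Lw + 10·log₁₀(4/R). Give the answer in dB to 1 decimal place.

78.7 dB

Σ(Sᵢαᵢ) = 294.3×0.05 + 258×0.77 + 258×0.06 = 228.855; total area S = 810.3 m².
ᾱ = 0.2824, so room constant R = A/(1−ᾱ) = 318.917 m².
Lp = 97.7 + 10·log₁₀(4/318.917) = 97.7 + (-19.02) = 78.7 dB.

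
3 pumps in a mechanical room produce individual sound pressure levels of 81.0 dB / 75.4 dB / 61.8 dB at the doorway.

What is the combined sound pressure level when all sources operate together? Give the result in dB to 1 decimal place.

82.1 dB

Sum in the linear (power) domain: Σ 10^(Lᵢ/10) = 10^(81.0/10) + 10^(75.4/10) + 10^(61.8/10) = 1.621e+08.
Back to dB: 10·log₁₀ Σ = 82.1 dB.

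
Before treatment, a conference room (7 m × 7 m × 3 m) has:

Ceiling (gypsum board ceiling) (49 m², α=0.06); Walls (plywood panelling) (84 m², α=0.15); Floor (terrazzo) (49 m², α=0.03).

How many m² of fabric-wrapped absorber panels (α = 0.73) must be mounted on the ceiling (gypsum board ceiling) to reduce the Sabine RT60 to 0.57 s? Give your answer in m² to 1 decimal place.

36.6

Total absorption A₁ = 49×0.06 + 84×0.15 + 49×0.03
  = 2.940 + 12.600 + 1.470 = 17.010 m² sabins.
Required A₂ = 0.161·147/0.57 = 41.521 sabins.
Absorption to add: 41.521 − 17.010 = 24.511 sabins.
Net gain per m²: Δα = 0.73 − 0.06 = 0.67.
Panel area = 24.511 / 0.67 = 36.6 m².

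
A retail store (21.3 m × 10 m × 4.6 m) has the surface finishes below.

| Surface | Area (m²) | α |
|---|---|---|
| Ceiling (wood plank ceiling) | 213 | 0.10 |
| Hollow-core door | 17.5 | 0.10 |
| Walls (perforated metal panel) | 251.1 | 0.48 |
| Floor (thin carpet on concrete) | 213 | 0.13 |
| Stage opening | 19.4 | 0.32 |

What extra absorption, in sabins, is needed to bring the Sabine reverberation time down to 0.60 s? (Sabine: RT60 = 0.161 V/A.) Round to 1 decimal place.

A₁ = Σ Sᵢαᵢ = 213·0.10 + 17.5·0.10 + 251.1·0.48 + 213·0.13 + 19.4·0.32 = 177.476 sabins.
V = 979.8 m³. Required absorption A₂ = 0.161 × 979.8 / 0.60 = 262.913 sabins.
Shortfall: 262.913 − 177.476 = 85.4 sabins.

85.4 sabins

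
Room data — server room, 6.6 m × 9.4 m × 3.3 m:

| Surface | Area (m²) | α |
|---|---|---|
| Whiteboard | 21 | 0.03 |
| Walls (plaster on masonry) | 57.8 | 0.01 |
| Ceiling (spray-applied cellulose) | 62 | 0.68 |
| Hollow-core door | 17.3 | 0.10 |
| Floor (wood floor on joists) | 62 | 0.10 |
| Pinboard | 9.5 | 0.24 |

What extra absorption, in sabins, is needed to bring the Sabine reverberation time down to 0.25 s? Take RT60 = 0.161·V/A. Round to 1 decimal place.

Summing Sᵢαᵢ: 0.630 + 0.578 + 42.160 + 1.730 + 6.200 + 2.280 → A₁ = 53.578 sabins.
V = 204.732 m³. Required absorption A₂ = 0.161 × 204.732 / 0.25 = 131.847 sabins.
Additional absorption ΔA = 131.847 − 53.578 = 78.3 sabins.

78.3 sabins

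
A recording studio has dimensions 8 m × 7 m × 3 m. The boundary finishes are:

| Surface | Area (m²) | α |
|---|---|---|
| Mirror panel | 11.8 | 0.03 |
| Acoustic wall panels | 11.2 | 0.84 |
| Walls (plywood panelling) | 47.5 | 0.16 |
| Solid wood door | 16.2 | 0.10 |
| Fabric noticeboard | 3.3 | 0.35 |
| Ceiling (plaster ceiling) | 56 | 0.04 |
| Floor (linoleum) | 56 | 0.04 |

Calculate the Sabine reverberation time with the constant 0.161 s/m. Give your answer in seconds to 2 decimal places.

Total absorption A = 11.8*0.03 + 11.2*0.84 + 47.5*0.16 + 16.2*0.10 + 3.3*0.35 + 56*0.04 + 56*0.04
  = 0.354 + 9.408 + 7.600 + 1.620 + 1.155 + 2.240 + 2.240 = 24.617 m² sabins.
Volume V = 8 × 7 × 3 = 168 m³.
T = 0.161 V/A = 0.161·168/24.617 = 1.10 s.

1.10 seconds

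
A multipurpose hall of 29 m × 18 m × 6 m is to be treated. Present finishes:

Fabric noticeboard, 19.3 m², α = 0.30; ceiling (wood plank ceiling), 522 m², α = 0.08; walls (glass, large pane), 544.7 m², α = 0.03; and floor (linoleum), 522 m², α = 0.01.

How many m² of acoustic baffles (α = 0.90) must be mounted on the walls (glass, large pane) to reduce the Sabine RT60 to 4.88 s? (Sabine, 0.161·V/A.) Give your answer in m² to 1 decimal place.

Total absorption A₁ = 19.3·0.30 + 522·0.08 + 544.7·0.03 + 522·0.01
  = 5.790 + 41.760 + 16.341 + 5.220 = 69.111 m² sabins.
V = 3132 m³. Target absorption A₂ = 0.161 × 3132 / 4.88 = 103.330 sabins.
Absorption to add: 103.330 − 69.111 = 34.219 sabins.
Each m² of panel replacing the walls (glass, large pane) adds (0.90 − 0.03) = 0.87 sabins.
Panel area = 34.219 / 0.87 = 39.3 m².

39.3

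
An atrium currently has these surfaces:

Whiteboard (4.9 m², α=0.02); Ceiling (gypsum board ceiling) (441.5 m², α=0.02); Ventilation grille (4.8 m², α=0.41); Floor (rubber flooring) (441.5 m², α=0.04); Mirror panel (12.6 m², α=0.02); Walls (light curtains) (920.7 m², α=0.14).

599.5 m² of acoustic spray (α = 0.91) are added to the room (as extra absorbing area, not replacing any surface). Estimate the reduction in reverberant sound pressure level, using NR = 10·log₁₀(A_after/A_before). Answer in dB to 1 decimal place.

Total absorption A_before = 4.9·0.02 + 441.5·0.02 + 4.8·0.41 + 441.5·0.04 + 12.6·0.02 + 920.7·0.14
  = 0.098 + 8.830 + 1.968 + 17.660 + 0.252 + 128.898 = 157.706 m² sabins.
Added absorption = 599.5 × 0.91 = 545.545 sabins.
A_after = 157.706 + 545.545 = 703.251 sabins.
Reduction = 10 log₁₀(A_after/A_before) = 10 log₁₀(4.4593) = 6.5 dB.

6.5 dB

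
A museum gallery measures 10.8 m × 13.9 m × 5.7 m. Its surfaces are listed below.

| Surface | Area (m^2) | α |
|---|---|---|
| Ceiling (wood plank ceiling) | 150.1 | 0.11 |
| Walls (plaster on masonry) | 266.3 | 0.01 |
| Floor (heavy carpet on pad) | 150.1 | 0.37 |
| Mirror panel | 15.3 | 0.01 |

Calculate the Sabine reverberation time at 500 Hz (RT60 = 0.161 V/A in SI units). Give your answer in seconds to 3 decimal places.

1.840 seconds

Total absorption A = 150.1×0.11 + 266.3×0.01 + 150.1×0.37 + 15.3×0.01
  = 16.511 + 2.663 + 55.537 + 0.153 = 74.864 m^2 sabins.
Volume V = 10.8 × 13.9 × 5.7 = 855.684 m³.
Sabine: RT60 = 0.161 × 855.684 / 74.864 = 1.840 s.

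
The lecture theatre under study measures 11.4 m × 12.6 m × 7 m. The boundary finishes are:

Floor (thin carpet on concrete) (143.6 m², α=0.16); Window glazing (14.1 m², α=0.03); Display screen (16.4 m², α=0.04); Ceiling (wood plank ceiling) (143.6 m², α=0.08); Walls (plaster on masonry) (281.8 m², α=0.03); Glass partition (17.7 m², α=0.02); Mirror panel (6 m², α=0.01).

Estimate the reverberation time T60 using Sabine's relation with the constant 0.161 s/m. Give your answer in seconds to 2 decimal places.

3.65 seconds

A = Σ Sᵢαᵢ = 143.6*0.16 + 14.1*0.03 + 16.4*0.04 + 143.6*0.08 + 281.8*0.03 + 17.7*0.02 + 6*0.01 = 44.411 sabins.
V = 11.4·12.6·7 = 1005.48 m³.
Sabine: RT60 = 0.161 × 1005.48 / 44.411 = 3.65 s.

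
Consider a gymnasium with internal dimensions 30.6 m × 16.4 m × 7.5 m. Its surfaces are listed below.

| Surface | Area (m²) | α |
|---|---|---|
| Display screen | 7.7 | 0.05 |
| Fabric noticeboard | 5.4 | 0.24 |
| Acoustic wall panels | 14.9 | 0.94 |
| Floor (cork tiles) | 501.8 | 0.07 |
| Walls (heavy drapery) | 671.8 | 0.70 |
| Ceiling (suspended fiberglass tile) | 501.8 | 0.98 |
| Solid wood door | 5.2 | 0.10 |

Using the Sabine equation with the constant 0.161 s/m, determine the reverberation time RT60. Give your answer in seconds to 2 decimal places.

Equivalent absorption area: A = 7.7·0.05 + 5.4·0.24 + 14.9·0.94 + 501.8·0.07 + 671.8·0.70 + 501.8·0.98 + 5.2·0.10 = 1013.357 m².
V = 30.6·16.4·7.5 = 3763.8 m³.
T = 0.161 V/A = 0.161·3763.8/1013.357 = 0.60 s.

0.60 s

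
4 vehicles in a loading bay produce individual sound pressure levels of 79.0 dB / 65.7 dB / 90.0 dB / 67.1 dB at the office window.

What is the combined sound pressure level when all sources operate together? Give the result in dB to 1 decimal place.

Sum in the linear (power) domain: Σ 10^(Lᵢ/10) = 10^(79.0/10) + 10^(65.7/10) + 10^(90.0/10) + 10^(67.1/10) = 1.088e+09.
Back to dB: 10·log₁₀ Σ = 90.4 dB.

90.4 dB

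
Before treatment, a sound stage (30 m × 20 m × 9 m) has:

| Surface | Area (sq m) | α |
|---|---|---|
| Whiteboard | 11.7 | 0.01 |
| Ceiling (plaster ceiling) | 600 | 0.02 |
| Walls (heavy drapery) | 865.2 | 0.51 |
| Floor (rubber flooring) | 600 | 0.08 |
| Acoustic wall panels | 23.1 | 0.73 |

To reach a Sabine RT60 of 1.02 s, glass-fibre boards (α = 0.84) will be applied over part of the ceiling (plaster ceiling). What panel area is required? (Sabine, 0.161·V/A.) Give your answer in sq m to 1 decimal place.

407.5

Equivalent absorption area: A₁ = 11.7·0.01 + 600·0.02 + 865.2·0.51 + 600·0.08 + 23.1·0.73 = 518.232 sq m.
V = 5400 m³. Target absorption A₂ = 0.161 × 5400 / 1.02 = 852.353 sabins.
Absorption to add: 852.353 − 518.232 = 334.121 sabins.
Net gain per sq m: Δα = 0.84 − 0.02 = 0.82.
Area = ΔA/Δα = 334.121/0.82 = 407.5 sq m.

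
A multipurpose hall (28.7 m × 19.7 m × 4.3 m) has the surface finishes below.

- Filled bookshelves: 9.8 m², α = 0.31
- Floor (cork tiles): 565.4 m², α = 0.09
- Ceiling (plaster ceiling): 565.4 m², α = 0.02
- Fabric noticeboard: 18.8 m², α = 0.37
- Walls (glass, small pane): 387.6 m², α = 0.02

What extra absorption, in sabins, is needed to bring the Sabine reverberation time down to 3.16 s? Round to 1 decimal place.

43.9 sabins

Summing Sᵢαᵢ: 3.038 + 50.886 + 11.308 + 6.956 + 7.752 → A₁ = 79.940 sabins.
For T = 3.16 s, need A₂ = 0.161·V/T = 0.161·2431.177/3.16 = 123.867 sabins.
Shortfall: 123.867 − 79.940 = 43.9 sabins.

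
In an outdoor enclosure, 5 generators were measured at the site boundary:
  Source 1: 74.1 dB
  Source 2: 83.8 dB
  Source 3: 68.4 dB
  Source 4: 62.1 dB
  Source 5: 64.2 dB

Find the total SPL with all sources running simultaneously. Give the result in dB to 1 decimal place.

84.4 dB

Converting to relative power and adding: 10^(74.1/10) + 10^(83.8/10) + 10^(68.4/10) + 10^(62.1/10) + 10^(64.2/10) = 2.768e+08.
Back to dB: 10·log₁₀ Σ = 84.4 dB.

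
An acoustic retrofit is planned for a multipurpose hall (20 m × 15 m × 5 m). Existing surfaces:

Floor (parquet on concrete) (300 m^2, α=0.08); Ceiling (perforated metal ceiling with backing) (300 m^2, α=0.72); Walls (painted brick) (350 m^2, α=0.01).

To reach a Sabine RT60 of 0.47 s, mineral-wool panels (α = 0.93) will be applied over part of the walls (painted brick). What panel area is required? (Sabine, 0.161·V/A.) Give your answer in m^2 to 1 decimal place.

A₁ = Σ Sᵢαᵢ = 300*0.08 + 300*0.72 + 350*0.01 = 243.500 sabins.
Required A₂ = 0.161·1500/0.47 = 513.830 sabins.
ΔA needed = 513.830 − 243.500 = 270.330 sabins.
Net gain per m^2: Δα = 0.93 − 0.01 = 0.92.
Panel area = 270.330 / 0.92 = 293.8 m^2.

293.8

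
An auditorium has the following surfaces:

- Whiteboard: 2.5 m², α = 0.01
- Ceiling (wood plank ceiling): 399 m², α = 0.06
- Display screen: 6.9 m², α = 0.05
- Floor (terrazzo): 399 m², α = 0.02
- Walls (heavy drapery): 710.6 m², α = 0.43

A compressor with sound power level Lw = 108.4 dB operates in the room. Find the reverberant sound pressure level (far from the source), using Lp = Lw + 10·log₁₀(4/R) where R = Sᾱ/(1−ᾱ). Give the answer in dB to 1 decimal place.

88.0 dB

A = 337.848 sabins; S = 1518.0 m².
ᾱ = 0.2226, so room constant R = A/(1−ᾱ) = 434.587 m².
Lp = Lw + 10 log₁₀(4/R) = 108.4 -20.36 = 88.0 dB.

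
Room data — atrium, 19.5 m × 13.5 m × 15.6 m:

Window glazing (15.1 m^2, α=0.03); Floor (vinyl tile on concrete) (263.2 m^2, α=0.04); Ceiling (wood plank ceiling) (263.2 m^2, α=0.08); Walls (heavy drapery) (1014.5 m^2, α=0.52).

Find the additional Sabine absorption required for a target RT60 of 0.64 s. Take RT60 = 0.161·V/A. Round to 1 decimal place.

473.5 sabins

Summing Sᵢαᵢ: 0.453 + 10.528 + 21.056 + 527.540 → A₁ = 559.577 sabins.
For T = 0.64 s, need A₂ = 0.161·V/T = 0.161·4106.7/0.64 = 1033.092 sabins.
Shortfall: 1033.092 − 559.577 = 473.5 sabins.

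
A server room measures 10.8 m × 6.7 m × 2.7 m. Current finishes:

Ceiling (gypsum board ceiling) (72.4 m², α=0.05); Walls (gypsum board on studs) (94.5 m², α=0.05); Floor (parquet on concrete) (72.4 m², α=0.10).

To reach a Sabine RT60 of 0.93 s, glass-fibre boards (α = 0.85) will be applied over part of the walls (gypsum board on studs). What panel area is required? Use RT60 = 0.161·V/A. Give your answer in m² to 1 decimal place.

Total absorption A₁ = 72.4·0.05 + 94.5·0.05 + 72.4·0.10
  = 3.620 + 4.725 + 7.240 = 15.585 m² sabins.
V = 195.372 m³. Target absorption A₂ = 0.161 × 195.372 / 0.93 = 33.822 sabins.
Absorption to add: 33.822 − 15.585 = 18.237 sabins.
Net gain per m²: Δα = 0.85 − 0.05 = 0.80.
Panel area = 18.237 / 0.80 = 22.8 m².

22.8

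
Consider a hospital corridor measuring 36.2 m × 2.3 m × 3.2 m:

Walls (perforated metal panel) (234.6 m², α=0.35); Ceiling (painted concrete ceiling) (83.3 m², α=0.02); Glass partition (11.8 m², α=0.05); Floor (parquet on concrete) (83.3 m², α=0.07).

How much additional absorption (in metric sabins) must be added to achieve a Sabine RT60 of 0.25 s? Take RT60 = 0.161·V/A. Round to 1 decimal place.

A₁ = Σ Sᵢαᵢ = 234.6*0.35 + 83.3*0.02 + 11.8*0.05 + 83.3*0.07 = 90.197 sabins.
V = 266.432 m³. Required absorption A₂ = 0.161 × 266.432 / 0.25 = 171.582 sabins.
Shortfall: 171.582 − 90.197 = 81.4 sabins.

81.4 sabins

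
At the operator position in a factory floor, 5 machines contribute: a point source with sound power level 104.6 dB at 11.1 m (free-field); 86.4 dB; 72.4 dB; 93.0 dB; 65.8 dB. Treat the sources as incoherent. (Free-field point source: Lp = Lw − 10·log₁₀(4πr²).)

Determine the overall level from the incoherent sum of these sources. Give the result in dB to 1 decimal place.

Source at 11.1 m: Lp = 104.6 − 10·log₁₀(4π·11.1²) = 104.6 − 10·log₁₀(1548.303) = 72.7 dB.
Σ 10^(Lᵢ/10) = 2.472e+09.
Combined level = 10 log₁₀(2.472e+09) = 93.9 dB.

93.9 dB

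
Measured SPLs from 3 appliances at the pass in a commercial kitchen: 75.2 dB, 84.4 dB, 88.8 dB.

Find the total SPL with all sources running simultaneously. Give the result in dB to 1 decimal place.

90.3 dB

Σ 10^(Lᵢ/10) = 1.067e+09.
Combined level = 10 log₁₀(1.067e+09) = 90.3 dB.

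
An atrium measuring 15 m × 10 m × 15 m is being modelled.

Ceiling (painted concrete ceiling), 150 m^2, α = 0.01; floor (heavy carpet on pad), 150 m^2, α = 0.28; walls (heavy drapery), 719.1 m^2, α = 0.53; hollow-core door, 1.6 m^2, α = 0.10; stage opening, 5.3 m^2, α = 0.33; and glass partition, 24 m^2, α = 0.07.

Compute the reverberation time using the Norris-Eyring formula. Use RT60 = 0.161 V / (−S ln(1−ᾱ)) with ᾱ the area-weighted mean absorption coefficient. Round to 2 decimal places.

0.66 sec

S = Σ Sᵢ = 1050.0 m^2.
Σ(Sᵢαᵢ) = 150×0.01 + 150×0.28 + 719.1×0.53 + 1.6×0.10 + 5.3×0.33 + 24×0.07 = 428.212.
ᾱ = 428.212 / 1050.0 = 0.4078.
Eyring denominator: −S ln(1−ᾱ) = 550.106.
V = 15 × 10 × 15 = 2250 m³.
RT60 = 0.161 × 2250 / 550.106 = 0.66 s.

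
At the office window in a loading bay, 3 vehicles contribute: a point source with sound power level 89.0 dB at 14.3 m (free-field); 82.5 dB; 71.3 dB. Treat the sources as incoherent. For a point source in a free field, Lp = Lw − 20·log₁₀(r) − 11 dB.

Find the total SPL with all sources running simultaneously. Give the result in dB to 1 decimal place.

82.8 dB

Source at 14.3 m: Lp = 89.0 − 20·log₁₀(14.3) − 11 = 54.9 dB.
Σ 10^(Lᵢ/10) = 1.916e+08.
Back to dB: 10·log₁₀ Σ = 82.8 dB.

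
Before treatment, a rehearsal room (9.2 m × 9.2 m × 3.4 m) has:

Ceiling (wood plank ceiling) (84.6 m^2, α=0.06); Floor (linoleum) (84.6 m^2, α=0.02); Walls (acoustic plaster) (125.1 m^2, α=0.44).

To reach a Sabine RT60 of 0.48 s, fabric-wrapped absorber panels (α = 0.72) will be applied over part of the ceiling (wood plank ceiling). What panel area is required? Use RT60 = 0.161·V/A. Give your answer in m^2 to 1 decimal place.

52.6

Summing Sᵢαᵢ: 5.076 + 1.692 + 55.044 → A₁ = 61.812 sabins.
Required A₂ = 0.161·287.776/0.48 = 96.525 sabins.
ΔA needed = 96.525 − 61.812 = 34.713 sabins.
Each m^2 of panel replacing the ceiling (wood plank ceiling) adds (0.72 − 0.06) = 0.66 sabins.
Panel area = 34.713 / 0.66 = 52.6 m^2.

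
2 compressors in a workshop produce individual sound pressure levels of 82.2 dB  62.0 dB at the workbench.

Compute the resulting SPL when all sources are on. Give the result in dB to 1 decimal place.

Sum in the linear (power) domain: Σ 10^(Lᵢ/10) = 10^(82.2/10) + 10^(62.0/10) = 1.675e+08.
Back to dB: 10·log₁₀ Σ = 82.2 dB.

82.2 dB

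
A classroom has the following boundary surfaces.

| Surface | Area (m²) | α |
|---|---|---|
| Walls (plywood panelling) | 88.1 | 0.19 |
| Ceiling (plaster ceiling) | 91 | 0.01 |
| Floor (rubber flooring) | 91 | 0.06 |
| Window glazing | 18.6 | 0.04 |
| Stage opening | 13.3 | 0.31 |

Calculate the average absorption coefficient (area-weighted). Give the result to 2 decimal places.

S = Σ Sᵢ = 88.1 + 91 + 91 + 18.6 + 13.3 = 302.0 m².
A = 88.1×0.19 + 91×0.01 + 91×0.06 + 18.6×0.04 + 13.3×0.31 = 27.976 sabins.
ᾱ = A/S = 0.09.

0.09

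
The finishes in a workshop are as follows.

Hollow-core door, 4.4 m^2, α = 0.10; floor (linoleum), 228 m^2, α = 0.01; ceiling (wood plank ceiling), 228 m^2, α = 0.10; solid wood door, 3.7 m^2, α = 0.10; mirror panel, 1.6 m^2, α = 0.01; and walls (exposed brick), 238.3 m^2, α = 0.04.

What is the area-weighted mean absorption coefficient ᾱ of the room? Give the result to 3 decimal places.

Total surface area S = 704.0 m^2.
A = 4.4×0.10 + 228×0.01 + 228×0.10 + 3.7×0.10 + 1.6×0.01 + 238.3×0.04 = 35.438 sabins.
ᾱ = 35.438 / 704.0 = 0.050.

0.050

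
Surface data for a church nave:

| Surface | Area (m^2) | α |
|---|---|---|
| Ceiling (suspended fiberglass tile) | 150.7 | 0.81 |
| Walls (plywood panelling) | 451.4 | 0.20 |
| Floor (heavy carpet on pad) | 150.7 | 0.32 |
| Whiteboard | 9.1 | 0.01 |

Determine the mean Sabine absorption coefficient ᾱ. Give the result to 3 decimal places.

0.342

S = Σ Sᵢ = 150.7 + 451.4 + 150.7 + 9.1 = 761.9 m^2.
Σ(Sᵢαᵢ) = 150.7*0.81 + 451.4*0.20 + 150.7*0.32 + 9.1*0.01 = 260.662.
ᾱ = A/S = 0.342.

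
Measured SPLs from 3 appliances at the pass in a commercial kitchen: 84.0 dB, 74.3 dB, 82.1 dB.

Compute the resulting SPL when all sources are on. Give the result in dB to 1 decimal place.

86.4 dB

Converting to relative power and adding: 10^(84.0/10) + 10^(74.3/10) + 10^(82.1/10) = 4.403e+08.
L_total = 10·log₁₀(4.403e+08) = 86.4 dB.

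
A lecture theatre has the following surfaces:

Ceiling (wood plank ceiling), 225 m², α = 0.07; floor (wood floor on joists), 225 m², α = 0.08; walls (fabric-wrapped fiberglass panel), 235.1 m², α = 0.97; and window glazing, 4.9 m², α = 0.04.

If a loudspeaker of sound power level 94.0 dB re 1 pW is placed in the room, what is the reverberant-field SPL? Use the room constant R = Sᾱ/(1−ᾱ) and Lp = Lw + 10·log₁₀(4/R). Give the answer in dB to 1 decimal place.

Σ(Sᵢαᵢ) = 225×0.07 + 225×0.08 + 235.1×0.97 + 4.9×0.04 = 261.993; total area S = 690.0 m².
ᾱ = 261.993/690.0 = 0.3797; R = Sᾱ/(1−ᾱ) = 261.993/(1−0.3797) = 422.365 m².
Lp = Lw + 10 log₁₀(4/R) = 94.0 -20.24 = 73.8 dB.

73.8 dB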